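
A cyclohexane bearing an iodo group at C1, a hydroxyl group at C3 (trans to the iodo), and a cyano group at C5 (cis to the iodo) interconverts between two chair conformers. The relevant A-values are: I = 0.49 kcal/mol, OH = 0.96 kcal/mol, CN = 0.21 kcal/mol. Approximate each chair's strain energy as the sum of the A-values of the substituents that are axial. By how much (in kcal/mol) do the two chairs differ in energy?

Chair I (iodo axial, hydroxyl equatorial, cyano axial): E = 0.70 kcal/mol.
Chair II (iodo equatorial, hydroxyl axial, cyano equatorial): E = 0.96 kcal/mol.
ΔE = 0.96 − 0.70 = 0.26 kcal/mol; chair I is more stable.

0.26 kcal/mol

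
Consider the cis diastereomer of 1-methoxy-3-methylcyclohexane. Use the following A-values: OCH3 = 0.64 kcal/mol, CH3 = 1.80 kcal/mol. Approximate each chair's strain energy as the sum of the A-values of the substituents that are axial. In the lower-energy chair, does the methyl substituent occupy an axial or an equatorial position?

equatorial

C1 and C3 have the same parity, so for the cis isomer the two substituents are e,e in one chair and a,a in the other.
Chair I (methoxy axial, methyl axial): E = 2.44 kcal/mol.
Chair II (methoxy equatorial, methyl equatorial): E = 0.00 kcal/mol.
Chair II is the more stable (lower-energy) conformer, and in that chair the methyl group is equatorial.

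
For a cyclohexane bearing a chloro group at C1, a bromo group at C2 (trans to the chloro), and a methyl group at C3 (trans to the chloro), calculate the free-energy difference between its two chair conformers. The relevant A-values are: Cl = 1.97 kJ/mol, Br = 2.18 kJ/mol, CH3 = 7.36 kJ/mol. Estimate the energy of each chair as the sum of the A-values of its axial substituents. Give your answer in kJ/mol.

Chair I (chloro axial, bromo axial, methyl equatorial): E = 4.15 kJ/mol.
Chair II (chloro equatorial, bromo equatorial, methyl axial): E = 7.36 kJ/mol.
ΔE = 7.36 − 4.15 = 3.21 kJ/mol; chair I is more stable.

3.21 kJ/mol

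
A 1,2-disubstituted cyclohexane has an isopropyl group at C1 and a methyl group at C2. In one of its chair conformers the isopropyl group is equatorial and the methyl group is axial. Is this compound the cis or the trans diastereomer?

cis

C1 and C2 have opposite parity, so their axial bonds point in opposite directions.
With opposite-parity carbons, two substituents on the same face are one axial and one equatorial; opposite faces give both axial or both equatorial.
Here the groups are equatorial/axial → same face → cis.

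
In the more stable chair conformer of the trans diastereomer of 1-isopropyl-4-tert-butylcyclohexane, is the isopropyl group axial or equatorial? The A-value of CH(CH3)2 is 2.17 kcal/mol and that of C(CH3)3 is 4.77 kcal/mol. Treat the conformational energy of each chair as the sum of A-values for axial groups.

C1 and C4 have opposite parity, so for the trans isomer the two substituents are e,e in one chair and a,a in the other.
Chair I (isopropyl axial, tert-butyl axial): E = 6.94 kcal/mol.
Chair II (isopropyl equatorial, tert-butyl equatorial): E = 0.00 kcal/mol.
Chair II is the more stable (lower-energy) conformer, and in that chair the isopropyl group is equatorial.

equatorial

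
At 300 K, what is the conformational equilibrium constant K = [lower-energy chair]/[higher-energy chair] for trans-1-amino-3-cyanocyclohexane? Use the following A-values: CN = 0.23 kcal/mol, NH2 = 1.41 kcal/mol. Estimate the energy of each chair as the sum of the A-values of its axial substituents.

K ≈ 7.24

C1 and C3 have the same parity, so for the trans isomer the two substituents are one axial and one equatorial in each chair.
Chair I (cyano axial, amino equatorial): E = 0.23 kcal/mol; chair II (cyano equatorial, amino axial): E = 1.41 kcal/mol.
ΔG = 1.18 kcal/mol between the two chairs.
K = exp(ΔG/RT) with R = 1.987×10⁻³ kcal mol⁻¹ K⁻¹ and T = 300 K gives K ≈ 7.24.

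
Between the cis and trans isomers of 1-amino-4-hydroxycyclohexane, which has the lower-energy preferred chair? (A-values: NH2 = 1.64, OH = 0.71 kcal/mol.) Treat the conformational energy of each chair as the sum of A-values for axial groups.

At 1,4 positions (parity opposite): cis → (a,e or e,a); trans → (e,e or a,a).
Best chair for cis: E = 0.71 kcal/mol; best chair for trans: E = 0.00 kcal/mol.
The trans isomer is lower by 0.71 kcal/mol.

trans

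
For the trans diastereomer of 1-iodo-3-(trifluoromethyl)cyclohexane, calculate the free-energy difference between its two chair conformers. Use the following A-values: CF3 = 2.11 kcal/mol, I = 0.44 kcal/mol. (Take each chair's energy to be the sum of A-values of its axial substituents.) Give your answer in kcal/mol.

C1 and C3 have the same parity, so for the trans isomer the two substituents are one axial and one equatorial in each chair.
Chair I (trifluoromethyl axial, iodo equatorial): E = 2.11 kcal/mol.
Chair II (trifluoromethyl equatorial, iodo axial): E = 0.44 kcal/mol.
ΔE = 2.11 − 0.44 = 1.67 kcal/mol; chair II is more stable.

1.67 kcal/mol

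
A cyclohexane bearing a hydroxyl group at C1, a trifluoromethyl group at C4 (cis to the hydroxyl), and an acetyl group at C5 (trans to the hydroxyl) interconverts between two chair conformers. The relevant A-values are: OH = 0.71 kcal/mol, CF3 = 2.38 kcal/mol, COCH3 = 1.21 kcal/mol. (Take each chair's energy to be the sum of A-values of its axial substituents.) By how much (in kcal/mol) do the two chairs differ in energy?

2.88 kcal/mol

Chair I (hydroxyl axial, trifluoromethyl equatorial, acetyl equatorial): E = 0.71 kcal/mol.
Chair II (hydroxyl equatorial, trifluoromethyl axial, acetyl axial): E = 3.59 kcal/mol.
ΔE = 3.59 − 0.71 = 2.88 kcal/mol; chair I is more stable.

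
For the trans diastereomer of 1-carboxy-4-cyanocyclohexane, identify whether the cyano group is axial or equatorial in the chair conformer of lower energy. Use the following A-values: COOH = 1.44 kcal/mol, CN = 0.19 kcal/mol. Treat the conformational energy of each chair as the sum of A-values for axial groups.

equatorial

C1 and C4 have opposite parity, so for the trans isomer the two substituents are e,e in one chair and a,a in the other.
Chair I (carboxyl axial, cyano axial): E = 1.63 kcal/mol.
Chair II (carboxyl equatorial, cyano equatorial): E = 0.00 kcal/mol.
Chair II is the more stable (lower-energy) conformer, and in that chair the cyano group is equatorial.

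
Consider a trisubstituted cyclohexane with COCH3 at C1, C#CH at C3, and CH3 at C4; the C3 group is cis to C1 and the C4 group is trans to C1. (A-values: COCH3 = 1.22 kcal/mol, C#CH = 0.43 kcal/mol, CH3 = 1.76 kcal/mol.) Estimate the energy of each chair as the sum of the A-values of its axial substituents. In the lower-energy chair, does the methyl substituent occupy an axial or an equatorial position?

Chair I (acetyl axial, ethynyl axial, methyl axial): E = 3.41 kcal/mol.
Chair II (acetyl equatorial, ethynyl equatorial, methyl equatorial): E = 0.00 kcal/mol.
Chair II is the more stable (lower-energy) conformer, and in that chair the methyl group is equatorial.

equatorial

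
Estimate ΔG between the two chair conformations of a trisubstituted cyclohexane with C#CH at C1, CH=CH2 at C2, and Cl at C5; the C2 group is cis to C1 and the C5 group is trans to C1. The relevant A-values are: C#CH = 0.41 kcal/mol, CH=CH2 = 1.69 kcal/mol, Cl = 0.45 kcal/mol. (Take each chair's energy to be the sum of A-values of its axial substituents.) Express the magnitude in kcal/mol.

Chair I (ethynyl axial, vinyl equatorial, chloro equatorial): E = 0.41 kcal/mol.
Chair II (ethynyl equatorial, vinyl axial, chloro axial): E = 2.14 kcal/mol.
ΔE = 2.14 − 0.41 = 1.73 kcal/mol; chair I is more stable.

1.73 kcal/mol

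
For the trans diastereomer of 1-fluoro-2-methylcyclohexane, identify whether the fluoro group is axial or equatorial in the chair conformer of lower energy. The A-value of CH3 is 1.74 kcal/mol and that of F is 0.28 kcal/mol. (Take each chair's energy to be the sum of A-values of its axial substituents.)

C1 and C2 have opposite parity, so for the trans isomer the two substituents are e,e in one chair and a,a in the other.
Chair I (methyl axial, fluoro axial): E = 2.02 kcal/mol.
Chair II (methyl equatorial, fluoro equatorial): E = 0.00 kcal/mol.
Chair II is the more stable (lower-energy) conformer, and in that chair the fluoro group is equatorial.

equatorial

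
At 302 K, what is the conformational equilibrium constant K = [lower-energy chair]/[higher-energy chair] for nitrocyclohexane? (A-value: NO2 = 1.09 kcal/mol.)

One chair has the nitro group axial (E = 1.09 kcal/mol) and the other has it equatorial (E = 0).
ΔG = 1.09 kcal/mol between the two chairs.
K = exp(ΔG/RT) with R = 1.987×10⁻³ kcal mol⁻¹ K⁻¹ and T = 302 K gives K ≈ 6.15.

K ≈ 6.15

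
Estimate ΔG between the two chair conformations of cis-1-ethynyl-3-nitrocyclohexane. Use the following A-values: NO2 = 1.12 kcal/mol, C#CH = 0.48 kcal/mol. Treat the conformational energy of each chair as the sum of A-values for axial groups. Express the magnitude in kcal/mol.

1.60 kcal/mol

C1 and C3 have the same parity, so for the cis isomer the two substituents are e,e in one chair and a,a in the other.
Chair I (nitro axial, ethynyl axial): E = 1.60 kcal/mol.
Chair II (nitro equatorial, ethynyl equatorial): E = 0.00 kcal/mol.
ΔE = 1.60 − 0.00 = 1.60 kcal/mol; chair II is more stable.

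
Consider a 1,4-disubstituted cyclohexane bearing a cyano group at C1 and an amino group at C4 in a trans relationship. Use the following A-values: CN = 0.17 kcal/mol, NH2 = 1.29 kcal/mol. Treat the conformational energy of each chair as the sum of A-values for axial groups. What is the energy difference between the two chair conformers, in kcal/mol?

C1 and C4 have opposite parity, so for the trans isomer the two substituents are e,e in one chair and a,a in the other.
Chair I (cyano axial, amino axial): E = 1.46 kcal/mol.
Chair II (cyano equatorial, amino equatorial): E = 0.00 kcal/mol.
ΔE = 1.46 − 0.00 = 1.46 kcal/mol; chair II is more stable.

1.46 kcal/mol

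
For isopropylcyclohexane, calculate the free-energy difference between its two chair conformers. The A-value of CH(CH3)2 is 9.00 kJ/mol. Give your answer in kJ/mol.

9.00 kJ/mol

A monosubstituted cyclohexane has one chair with the isopropyl group axial (E = A = 9.00 kJ/mol) and one with it equatorial (E = 0).
ΔE = 9.00 − 0 = 9.00 kJ/mol.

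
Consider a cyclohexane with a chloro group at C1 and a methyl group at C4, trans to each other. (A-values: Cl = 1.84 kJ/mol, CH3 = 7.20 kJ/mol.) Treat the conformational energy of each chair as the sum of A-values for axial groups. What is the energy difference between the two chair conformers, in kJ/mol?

9.04 kJ/mol

C1 and C4 have opposite parity, so for the trans isomer the two substituents are e,e in one chair and a,a in the other.
Chair I (chloro axial, methyl axial): E = 9.04 kJ/mol.
Chair II (chloro equatorial, methyl equatorial): E = 0.00 kJ/mol.
ΔE = 9.04 − 0.00 = 9.04 kJ/mol; chair II is more stable.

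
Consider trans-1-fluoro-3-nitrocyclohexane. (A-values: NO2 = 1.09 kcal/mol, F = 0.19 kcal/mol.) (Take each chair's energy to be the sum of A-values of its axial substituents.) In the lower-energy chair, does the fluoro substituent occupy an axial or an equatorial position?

C1 and C3 have the same parity, so for the trans isomer the two substituents are one axial and one equatorial in each chair.
Chair I (nitro axial, fluoro equatorial): E = 1.09 kcal/mol.
Chair II (nitro equatorial, fluoro axial): E = 0.19 kcal/mol.
Chair II is the more stable (lower-energy) conformer, and in that chair the fluoro group is axial.

axial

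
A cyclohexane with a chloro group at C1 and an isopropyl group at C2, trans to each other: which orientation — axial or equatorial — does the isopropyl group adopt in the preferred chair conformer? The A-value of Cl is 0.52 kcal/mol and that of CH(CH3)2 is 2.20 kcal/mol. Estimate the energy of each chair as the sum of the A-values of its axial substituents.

equatorial

C1 and C2 have opposite parity, so for the trans isomer the two substituents are e,e in one chair and a,a in the other.
Chair I (chloro axial, isopropyl axial): E = 2.72 kcal/mol.
Chair II (chloro equatorial, isopropyl equatorial): E = 0.00 kcal/mol.
Chair II is the more stable (lower-energy) conformer, and in that chair the isopropyl group is equatorial.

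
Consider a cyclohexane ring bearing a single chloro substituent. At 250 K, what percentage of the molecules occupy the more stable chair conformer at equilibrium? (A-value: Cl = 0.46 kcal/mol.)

71.6%

One chair has the chloro group axial (E = 0.46 kcal/mol) and the other has it equatorial (E = 0).
ΔG = 0.46 kcal/mol between the two chairs.
K = exp(ΔG/RT) with R = 1.987×10⁻³ kcal mol⁻¹ K⁻¹ and T = 250 K gives K ≈ 2.52.
Fraction in the lower-energy chair = K/(K+1) = 71.6%.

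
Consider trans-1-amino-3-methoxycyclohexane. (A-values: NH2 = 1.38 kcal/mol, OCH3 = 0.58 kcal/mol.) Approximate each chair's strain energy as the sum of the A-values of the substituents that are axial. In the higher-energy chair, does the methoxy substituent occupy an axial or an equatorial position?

C1 and C3 have the same parity, so for the trans isomer the two substituents are one axial and one equatorial in each chair.
Chair I (amino axial, methoxy equatorial): E = 1.38 kcal/mol.
Chair II (amino equatorial, methoxy axial): E = 0.58 kcal/mol.
Chair I is the less stable (higher-energy) conformer, and in that chair the methoxy group is equatorial.

equatorial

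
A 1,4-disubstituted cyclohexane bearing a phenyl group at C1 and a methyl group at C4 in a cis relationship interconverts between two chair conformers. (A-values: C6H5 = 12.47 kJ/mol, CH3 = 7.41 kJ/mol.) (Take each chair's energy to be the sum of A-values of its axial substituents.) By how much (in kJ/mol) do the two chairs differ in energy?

5.06 kJ/mol

C1 and C4 have opposite parity, so for the cis isomer the two substituents are one axial and one equatorial in each chair.
Chair I (phenyl axial, methyl equatorial): E = 12.47 kJ/mol.
Chair II (phenyl equatorial, methyl axial): E = 7.41 kJ/mol.
ΔE = 12.47 − 7.41 = 5.06 kJ/mol; chair II is more stable.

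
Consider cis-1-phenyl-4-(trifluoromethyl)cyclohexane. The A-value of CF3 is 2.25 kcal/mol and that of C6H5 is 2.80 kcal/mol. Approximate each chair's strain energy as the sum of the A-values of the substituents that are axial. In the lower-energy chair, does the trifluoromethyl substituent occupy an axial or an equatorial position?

C1 and C4 have opposite parity, so for the cis isomer the two substituents are one axial and one equatorial in each chair.
Chair I (trifluoromethyl axial, phenyl equatorial): E = 2.25 kcal/mol.
Chair II (trifluoromethyl equatorial, phenyl axial): E = 2.80 kcal/mol.
Chair I is the more stable (lower-energy) conformer, and in that chair the trifluoromethyl group is axial.

axial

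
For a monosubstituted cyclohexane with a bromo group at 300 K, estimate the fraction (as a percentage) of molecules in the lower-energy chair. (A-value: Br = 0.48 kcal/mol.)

One chair has the bromo group axial (E = 0.48 kcal/mol) and the other has it equatorial (E = 0).
ΔG = 0.48 kcal/mol between the two chairs.
K = exp(ΔG/RT) with R = 1.987×10⁻³ kcal mol⁻¹ K⁻¹ and T = 300 K gives K ≈ 2.24.
Fraction in the lower-energy chair = K/(K+1) = 69.1%.

69.1%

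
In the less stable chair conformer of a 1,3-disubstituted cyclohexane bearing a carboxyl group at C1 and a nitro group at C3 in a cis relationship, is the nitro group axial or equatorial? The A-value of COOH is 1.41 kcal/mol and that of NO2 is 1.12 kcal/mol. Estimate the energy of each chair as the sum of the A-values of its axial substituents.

C1 and C3 have the same parity, so for the cis isomer the two substituents are e,e in one chair and a,a in the other.
Chair I (carboxyl axial, nitro axial): E = 2.53 kcal/mol.
Chair II (carboxyl equatorial, nitro equatorial): E = 0.00 kcal/mol.
Chair I is the less stable (higher-energy) conformer, and in that chair the nitro group is axial.

axial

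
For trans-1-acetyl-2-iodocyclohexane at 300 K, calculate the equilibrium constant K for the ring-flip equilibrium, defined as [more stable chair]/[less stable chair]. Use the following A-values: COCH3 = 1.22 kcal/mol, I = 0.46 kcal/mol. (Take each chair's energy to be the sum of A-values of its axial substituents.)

K ≈ 16.7

C1 and C2 have opposite parity, so for the trans isomer the two substituents are e,e in one chair and a,a in the other.
Chair I (acetyl axial, iodo axial): E = 1.68 kcal/mol; chair II (acetyl equatorial, iodo equatorial): E = 0.00 kcal/mol.
ΔG = 1.68 kcal/mol between the two chairs.
K = exp(ΔG/RT) with R = 1.987×10⁻³ kcal mol⁻¹ K⁻¹ and T = 300 K gives K ≈ 16.7.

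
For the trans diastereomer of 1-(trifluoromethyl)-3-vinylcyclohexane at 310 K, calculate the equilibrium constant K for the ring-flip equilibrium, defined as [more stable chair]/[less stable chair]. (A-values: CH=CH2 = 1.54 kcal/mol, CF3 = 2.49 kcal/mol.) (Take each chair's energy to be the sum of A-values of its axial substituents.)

C1 and C3 have the same parity, so for the trans isomer the two substituents are one axial and one equatorial in each chair.
Chair I (vinyl axial, trifluoromethyl equatorial): E = 1.54 kcal/mol; chair II (vinyl equatorial, trifluoromethyl axial): E = 2.49 kcal/mol.
ΔG = 0.95 kcal/mol between the two chairs.
K = exp(ΔG/RT) with R = 1.987×10⁻³ kcal mol⁻¹ K⁻¹ and T = 310 K gives K ≈ 4.68.

K ≈ 4.68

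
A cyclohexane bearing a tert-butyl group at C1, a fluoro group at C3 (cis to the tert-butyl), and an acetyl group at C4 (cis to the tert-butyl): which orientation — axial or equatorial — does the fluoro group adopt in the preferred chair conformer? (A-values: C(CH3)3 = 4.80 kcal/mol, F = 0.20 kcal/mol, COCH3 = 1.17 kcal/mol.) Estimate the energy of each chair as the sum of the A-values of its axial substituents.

Chair I (tert-butyl axial, fluoro axial, acetyl equatorial): E = 5.00 kcal/mol.
Chair II (tert-butyl equatorial, fluoro equatorial, acetyl axial): E = 1.17 kcal/mol.
Chair II is the more stable (lower-energy) conformer, and in that chair the fluoro group is equatorial.

equatorial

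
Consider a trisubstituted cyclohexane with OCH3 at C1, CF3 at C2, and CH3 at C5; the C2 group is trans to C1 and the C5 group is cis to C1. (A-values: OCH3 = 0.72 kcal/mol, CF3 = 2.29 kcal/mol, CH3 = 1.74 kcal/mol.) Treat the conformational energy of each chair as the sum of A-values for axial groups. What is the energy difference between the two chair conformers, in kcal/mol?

4.75 kcal/mol

Chair I (methoxy axial, trifluoromethyl axial, methyl axial): E = 4.75 kcal/mol.
Chair II (methoxy equatorial, trifluoromethyl equatorial, methyl equatorial): E = 0.00 kcal/mol.
ΔE = 4.75 − 0.00 = 4.75 kcal/mol; chair II is more stable.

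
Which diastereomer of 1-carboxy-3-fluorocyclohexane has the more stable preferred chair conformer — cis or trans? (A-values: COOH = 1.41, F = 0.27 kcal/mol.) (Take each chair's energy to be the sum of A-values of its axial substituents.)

At 1,3 positions (parity same): cis → (e,e or a,a); trans → (a,e or e,a).
Best chair for cis: E = 0.00 kcal/mol; best chair for trans: E = 0.27 kcal/mol.
The cis isomer is lower by 0.27 kcal/mol.

cis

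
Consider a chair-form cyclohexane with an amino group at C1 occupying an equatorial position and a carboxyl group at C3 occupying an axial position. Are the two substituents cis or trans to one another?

C1 and C3 have the same parity, so their axial bonds point in the same direction.
With same-parity carbons, two substituents on the same face are both axial or both equatorial; opposite faces give one of each.
Here the groups are equatorial/axial → opposite face → trans.

trans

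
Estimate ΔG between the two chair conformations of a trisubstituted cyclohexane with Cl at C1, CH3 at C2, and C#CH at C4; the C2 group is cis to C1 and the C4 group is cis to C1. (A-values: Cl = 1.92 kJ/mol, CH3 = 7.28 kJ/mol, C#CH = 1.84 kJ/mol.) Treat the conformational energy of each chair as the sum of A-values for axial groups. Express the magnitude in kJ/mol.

Chair I (chloro axial, methyl equatorial, ethynyl equatorial): E = 1.92 kJ/mol.
Chair II (chloro equatorial, methyl axial, ethynyl axial): E = 9.12 kJ/mol.
ΔE = 9.12 − 1.92 = 7.20 kJ/mol; chair I is more stable.

7.20 kJ/mol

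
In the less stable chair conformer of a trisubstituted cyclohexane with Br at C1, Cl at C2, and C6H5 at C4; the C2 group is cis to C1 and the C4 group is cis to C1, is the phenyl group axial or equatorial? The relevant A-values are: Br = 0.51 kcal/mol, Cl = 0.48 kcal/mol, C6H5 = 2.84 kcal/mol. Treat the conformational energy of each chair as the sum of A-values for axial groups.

Chair I (bromo axial, chloro equatorial, phenyl equatorial): E = 0.51 kcal/mol.
Chair II (bromo equatorial, chloro axial, phenyl axial): E = 3.32 kcal/mol.
Chair II is the less stable (higher-energy) conformer, and in that chair the phenyl group is axial.

axial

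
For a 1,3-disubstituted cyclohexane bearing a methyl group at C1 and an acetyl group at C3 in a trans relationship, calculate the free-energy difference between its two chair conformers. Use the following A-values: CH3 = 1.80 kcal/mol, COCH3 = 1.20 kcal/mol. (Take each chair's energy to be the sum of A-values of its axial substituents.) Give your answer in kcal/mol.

0.60 kcal/mol

C1 and C3 have the same parity, so for the trans isomer the two substituents are one axial and one equatorial in each chair.
Chair I (methyl axial, acetyl equatorial): E = 1.80 kcal/mol.
Chair II (methyl equatorial, acetyl axial): E = 1.20 kcal/mol.
ΔE = 1.80 − 1.20 = 0.60 kcal/mol; chair II is more stable.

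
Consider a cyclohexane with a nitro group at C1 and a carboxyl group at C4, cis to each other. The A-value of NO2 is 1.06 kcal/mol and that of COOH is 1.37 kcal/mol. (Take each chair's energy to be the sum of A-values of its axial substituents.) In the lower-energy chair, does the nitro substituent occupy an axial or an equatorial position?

C1 and C4 have opposite parity, so for the cis isomer the two substituents are one axial and one equatorial in each chair.
Chair I (nitro axial, carboxyl equatorial): E = 1.06 kcal/mol.
Chair II (nitro equatorial, carboxyl axial): E = 1.37 kcal/mol.
Chair I is the more stable (lower-energy) conformer, and in that chair the nitro group is axial.

axial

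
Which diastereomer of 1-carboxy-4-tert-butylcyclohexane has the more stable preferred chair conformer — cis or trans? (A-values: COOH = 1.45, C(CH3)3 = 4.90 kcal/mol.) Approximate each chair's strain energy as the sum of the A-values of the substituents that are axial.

At 1,4 positions (parity opposite): cis → (a,e or e,a); trans → (e,e or a,a).
Best chair for cis: E = 1.45 kcal/mol; best chair for trans: E = 0.00 kcal/mol.
The trans isomer is lower by 1.45 kcal/mol.

trans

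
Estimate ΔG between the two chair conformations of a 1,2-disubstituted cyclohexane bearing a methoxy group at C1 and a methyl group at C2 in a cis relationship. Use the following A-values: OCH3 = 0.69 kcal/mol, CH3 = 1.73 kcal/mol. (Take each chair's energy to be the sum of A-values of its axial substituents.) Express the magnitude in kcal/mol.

C1 and C2 have opposite parity, so for the cis isomer the two substituents are one axial and one equatorial in each chair.
Chair I (methoxy axial, methyl equatorial): E = 0.69 kcal/mol.
Chair II (methoxy equatorial, methyl axial): E = 1.73 kcal/mol.
ΔE = 1.73 − 0.69 = 1.04 kcal/mol; chair I is more stable.

1.04 kcal/mol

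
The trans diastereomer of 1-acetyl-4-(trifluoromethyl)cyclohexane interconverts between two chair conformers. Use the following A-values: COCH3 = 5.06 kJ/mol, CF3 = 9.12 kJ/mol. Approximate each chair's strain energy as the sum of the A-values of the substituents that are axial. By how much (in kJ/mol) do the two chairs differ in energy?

C1 and C4 have opposite parity, so for the trans isomer the two substituents are e,e in one chair and a,a in the other.
Chair I (acetyl axial, trifluoromethyl axial): E = 14.18 kJ/mol.
Chair II (acetyl equatorial, trifluoromethyl equatorial): E = 0.00 kJ/mol.
ΔE = 14.18 − 0.00 = 14.18 kJ/mol; chair II is more stable.

14.18 kJ/mol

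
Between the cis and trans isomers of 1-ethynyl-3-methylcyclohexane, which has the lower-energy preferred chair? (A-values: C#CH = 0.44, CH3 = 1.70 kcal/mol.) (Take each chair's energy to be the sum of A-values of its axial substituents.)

cis

At 1,3 positions (parity same): cis → (e,e or a,a); trans → (a,e or e,a).
Best chair for cis: E = 0.00 kcal/mol; best chair for trans: E = 0.44 kcal/mol.
The cis isomer is lower by 0.44 kcal/mol.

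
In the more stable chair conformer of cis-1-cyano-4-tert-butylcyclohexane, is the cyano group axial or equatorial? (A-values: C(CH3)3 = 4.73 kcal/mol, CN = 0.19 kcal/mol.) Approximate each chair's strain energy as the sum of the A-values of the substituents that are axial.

axial

C1 and C4 have opposite parity, so for the cis isomer the two substituents are one axial and one equatorial in each chair.
Chair I (tert-butyl axial, cyano equatorial): E = 4.73 kcal/mol.
Chair II (tert-butyl equatorial, cyano axial): E = 0.19 kcal/mol.
Chair II is the more stable (lower-energy) conformer, and in that chair the cyano group is axial.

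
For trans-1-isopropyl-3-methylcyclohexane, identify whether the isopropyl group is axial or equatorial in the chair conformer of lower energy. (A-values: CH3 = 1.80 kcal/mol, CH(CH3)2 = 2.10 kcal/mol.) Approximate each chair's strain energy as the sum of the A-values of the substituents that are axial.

C1 and C3 have the same parity, so for the trans isomer the two substituents are one axial and one equatorial in each chair.
Chair I (methyl axial, isopropyl equatorial): E = 1.80 kcal/mol.
Chair II (methyl equatorial, isopropyl axial): E = 2.10 kcal/mol.
Chair I is the more stable (lower-energy) conformer, and in that chair the isopropyl group is equatorial.

equatorial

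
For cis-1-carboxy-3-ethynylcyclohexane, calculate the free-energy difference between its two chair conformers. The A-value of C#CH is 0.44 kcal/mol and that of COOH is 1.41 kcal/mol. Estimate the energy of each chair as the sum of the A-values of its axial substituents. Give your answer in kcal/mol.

1.85 kcal/mol

C1 and C3 have the same parity, so for the cis isomer the two substituents are e,e in one chair and a,a in the other.
Chair I (ethynyl axial, carboxyl axial): E = 1.85 kcal/mol.
Chair II (ethynyl equatorial, carboxyl equatorial): E = 0.00 kcal/mol.
ΔE = 1.85 − 0.00 = 1.85 kcal/mol; chair II is more stable.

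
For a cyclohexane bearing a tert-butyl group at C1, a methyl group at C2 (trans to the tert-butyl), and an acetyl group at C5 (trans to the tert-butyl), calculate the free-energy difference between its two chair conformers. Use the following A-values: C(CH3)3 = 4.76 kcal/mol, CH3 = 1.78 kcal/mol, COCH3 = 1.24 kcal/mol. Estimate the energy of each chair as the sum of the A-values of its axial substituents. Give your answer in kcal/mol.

Chair I (tert-butyl axial, methyl axial, acetyl equatorial): E = 6.54 kcal/mol.
Chair II (tert-butyl equatorial, methyl equatorial, acetyl axial): E = 1.24 kcal/mol.
ΔE = 6.54 − 1.24 = 5.30 kcal/mol; chair II is more stable.

5.30 kcal/mol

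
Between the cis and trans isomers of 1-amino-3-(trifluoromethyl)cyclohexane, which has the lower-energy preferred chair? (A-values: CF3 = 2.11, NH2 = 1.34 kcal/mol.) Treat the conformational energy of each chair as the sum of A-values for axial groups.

cis

At 1,3 positions (parity same): cis → (e,e or a,a); trans → (a,e or e,a).
Best chair for cis: E = 0.00 kcal/mol; best chair for trans: E = 1.34 kcal/mol.
The cis isomer is lower by 1.34 kcal/mol.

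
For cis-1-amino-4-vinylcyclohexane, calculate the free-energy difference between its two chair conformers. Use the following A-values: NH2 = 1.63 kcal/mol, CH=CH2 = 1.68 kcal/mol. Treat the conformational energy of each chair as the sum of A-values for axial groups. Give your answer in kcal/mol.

C1 and C4 have opposite parity, so for the cis isomer the two substituents are one axial and one equatorial in each chair.
Chair I (amino axial, vinyl equatorial): E = 1.63 kcal/mol.
Chair II (amino equatorial, vinyl axial): E = 1.68 kcal/mol.
ΔE = 1.68 − 1.63 = 0.05 kcal/mol; chair I is more stable.

0.05 kcal/mol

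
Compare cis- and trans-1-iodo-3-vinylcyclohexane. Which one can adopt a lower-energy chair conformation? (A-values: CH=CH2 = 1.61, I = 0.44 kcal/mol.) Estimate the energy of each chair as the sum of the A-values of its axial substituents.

cis

At 1,3 positions (parity same): cis → (e,e or a,a); trans → (a,e or e,a).
Best chair for cis: E = 0.00 kcal/mol; best chair for trans: E = 0.44 kcal/mol.
The cis isomer is lower by 0.44 kcal/mol.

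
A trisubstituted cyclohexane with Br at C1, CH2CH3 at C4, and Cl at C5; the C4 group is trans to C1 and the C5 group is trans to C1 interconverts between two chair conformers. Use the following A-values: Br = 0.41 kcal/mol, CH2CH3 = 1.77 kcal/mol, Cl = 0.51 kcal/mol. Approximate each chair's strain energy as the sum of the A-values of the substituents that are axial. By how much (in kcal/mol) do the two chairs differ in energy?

1.67 kcal/mol

Chair I (bromo axial, ethyl axial, chloro equatorial): E = 2.18 kcal/mol.
Chair II (bromo equatorial, ethyl equatorial, chloro axial): E = 0.51 kcal/mol.
ΔE = 2.18 − 0.51 = 1.67 kcal/mol; chair II is more stable.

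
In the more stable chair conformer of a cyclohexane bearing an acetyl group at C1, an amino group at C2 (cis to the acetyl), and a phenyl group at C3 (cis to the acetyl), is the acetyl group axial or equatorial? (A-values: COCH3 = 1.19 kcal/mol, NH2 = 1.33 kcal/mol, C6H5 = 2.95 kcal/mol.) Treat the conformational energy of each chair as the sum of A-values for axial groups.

Chair I (acetyl axial, amino equatorial, phenyl axial): E = 4.14 kcal/mol.
Chair II (acetyl equatorial, amino axial, phenyl equatorial): E = 1.33 kcal/mol.
Chair II is the more stable (lower-energy) conformer, and in that chair the acetyl group is equatorial.

equatorial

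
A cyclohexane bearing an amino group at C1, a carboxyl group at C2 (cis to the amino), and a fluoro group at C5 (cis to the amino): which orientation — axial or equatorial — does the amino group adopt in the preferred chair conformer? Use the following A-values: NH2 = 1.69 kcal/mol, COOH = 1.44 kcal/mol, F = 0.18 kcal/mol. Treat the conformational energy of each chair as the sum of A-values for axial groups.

equatorial

Chair I (amino axial, carboxyl equatorial, fluoro axial): E = 1.87 kcal/mol.
Chair II (amino equatorial, carboxyl axial, fluoro equatorial): E = 1.44 kcal/mol.
Chair II is the more stable (lower-energy) conformer, and in that chair the amino group is equatorial.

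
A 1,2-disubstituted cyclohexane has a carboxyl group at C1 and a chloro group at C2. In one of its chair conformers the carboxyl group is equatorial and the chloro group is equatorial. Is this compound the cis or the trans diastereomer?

trans

C1 and C2 have opposite parity, so their axial bonds point in opposite directions.
With opposite-parity carbons, two substituents on the same face are one axial and one equatorial; opposite faces give both axial or both equatorial.
Here the groups are equatorial/equatorial → opposite face → trans.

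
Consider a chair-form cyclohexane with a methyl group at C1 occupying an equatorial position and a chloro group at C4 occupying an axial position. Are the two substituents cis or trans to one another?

cis

C1 and C4 have opposite parity, so their axial bonds point in opposite directions.
With opposite-parity carbons, two substituents on the same face are one axial and one equatorial; opposite faces give both axial or both equatorial.
Here the groups are equatorial/axial → same face → cis.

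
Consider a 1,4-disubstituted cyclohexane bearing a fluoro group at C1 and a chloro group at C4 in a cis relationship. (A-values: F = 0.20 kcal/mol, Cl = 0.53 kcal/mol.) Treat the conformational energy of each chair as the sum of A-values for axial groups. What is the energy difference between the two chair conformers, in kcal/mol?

0.33 kcal/mol

C1 and C4 have opposite parity, so for the cis isomer the two substituents are one axial and one equatorial in each chair.
Chair I (fluoro axial, chloro equatorial): E = 0.20 kcal/mol.
Chair II (fluoro equatorial, chloro axial): E = 0.53 kcal/mol.
ΔE = 0.53 − 0.20 = 0.33 kcal/mol; chair I is more stable.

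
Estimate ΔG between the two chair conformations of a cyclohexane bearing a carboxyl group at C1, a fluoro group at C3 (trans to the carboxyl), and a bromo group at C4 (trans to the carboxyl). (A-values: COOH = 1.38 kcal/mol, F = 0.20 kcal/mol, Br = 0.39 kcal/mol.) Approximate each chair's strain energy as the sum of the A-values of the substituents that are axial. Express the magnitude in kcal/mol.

1.57 kcal/mol

Chair I (carboxyl axial, fluoro equatorial, bromo axial): E = 1.77 kcal/mol.
Chair II (carboxyl equatorial, fluoro axial, bromo equatorial): E = 0.20 kcal/mol.
ΔE = 1.77 − 0.20 = 1.57 kcal/mol; chair II is more stable.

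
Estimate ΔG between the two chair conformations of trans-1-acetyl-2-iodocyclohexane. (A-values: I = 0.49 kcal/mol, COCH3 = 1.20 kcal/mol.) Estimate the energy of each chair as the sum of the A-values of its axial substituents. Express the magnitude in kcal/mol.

1.69 kcal/mol

C1 and C2 have opposite parity, so for the trans isomer the two substituents are e,e in one chair and a,a in the other.
Chair I (iodo axial, acetyl axial): E = 1.69 kcal/mol.
Chair II (iodo equatorial, acetyl equatorial): E = 0.00 kcal/mol.
ΔE = 1.69 − 0.00 = 1.69 kcal/mol; chair II is more stable.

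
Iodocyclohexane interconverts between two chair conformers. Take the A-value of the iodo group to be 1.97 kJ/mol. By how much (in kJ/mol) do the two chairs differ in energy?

1.97 kJ/mol

A monosubstituted cyclohexane has one chair with the iodo group axial (E = A = 1.97 kJ/mol) and one with it equatorial (E = 0).
ΔE = 1.97 − 0 = 1.97 kJ/mol.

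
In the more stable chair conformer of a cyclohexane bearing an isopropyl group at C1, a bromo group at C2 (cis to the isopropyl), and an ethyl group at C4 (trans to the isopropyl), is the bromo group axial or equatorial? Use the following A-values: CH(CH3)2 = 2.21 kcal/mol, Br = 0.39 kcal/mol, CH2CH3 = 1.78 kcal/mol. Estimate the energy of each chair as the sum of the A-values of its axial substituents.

axial

Chair I (isopropyl axial, bromo equatorial, ethyl axial): E = 3.99 kcal/mol.
Chair II (isopropyl equatorial, bromo axial, ethyl equatorial): E = 0.39 kcal/mol.
Chair II is the more stable (lower-energy) conformer, and in that chair the bromo group is axial.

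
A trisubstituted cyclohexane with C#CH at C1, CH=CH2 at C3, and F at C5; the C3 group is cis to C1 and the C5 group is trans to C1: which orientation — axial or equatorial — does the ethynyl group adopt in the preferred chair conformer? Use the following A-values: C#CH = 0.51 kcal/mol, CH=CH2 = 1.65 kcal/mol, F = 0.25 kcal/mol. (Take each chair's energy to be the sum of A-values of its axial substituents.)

equatorial

Chair I (ethynyl axial, vinyl axial, fluoro equatorial): E = 2.16 kcal/mol.
Chair II (ethynyl equatorial, vinyl equatorial, fluoro axial): E = 0.25 kcal/mol.
Chair II is the more stable (lower-energy) conformer, and in that chair the ethynyl group is equatorial.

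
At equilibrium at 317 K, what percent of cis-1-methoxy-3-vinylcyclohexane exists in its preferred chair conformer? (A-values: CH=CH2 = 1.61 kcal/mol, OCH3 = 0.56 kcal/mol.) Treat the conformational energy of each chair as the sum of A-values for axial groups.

96.9%

C1 and C3 have the same parity, so for the cis isomer the two substituents are e,e in one chair and a,a in the other.
Chair I (vinyl axial, methoxy axial): E = 2.17 kcal/mol; chair II (vinyl equatorial, methoxy equatorial): E = 0.00 kcal/mol.
ΔG = 2.17 kcal/mol between the two chairs.
K = exp(ΔG/RT) with R = 1.987×10⁻³ kcal mol⁻¹ K⁻¹ and T = 317 K gives K ≈ 31.3.
Fraction in the lower-energy chair = K/(K+1) = 96.9%.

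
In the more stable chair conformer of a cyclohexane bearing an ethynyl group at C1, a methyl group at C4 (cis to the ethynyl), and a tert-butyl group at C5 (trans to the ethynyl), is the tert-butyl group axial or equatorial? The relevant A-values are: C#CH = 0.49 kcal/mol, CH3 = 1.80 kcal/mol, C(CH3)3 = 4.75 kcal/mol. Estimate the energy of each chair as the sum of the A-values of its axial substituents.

Chair I (ethynyl axial, methyl equatorial, tert-butyl equatorial): E = 0.49 kcal/mol.
Chair II (ethynyl equatorial, methyl axial, tert-butyl axial): E = 6.55 kcal/mol.
Chair I is the more stable (lower-energy) conformer, and in that chair the tert-butyl group is equatorial.

equatorial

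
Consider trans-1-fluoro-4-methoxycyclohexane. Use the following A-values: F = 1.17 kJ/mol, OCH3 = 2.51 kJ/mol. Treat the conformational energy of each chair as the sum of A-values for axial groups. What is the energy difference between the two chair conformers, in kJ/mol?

C1 and C4 have opposite parity, so for the trans isomer the two substituents are e,e in one chair and a,a in the other.
Chair I (fluoro axial, methoxy axial): E = 3.68 kJ/mol.
Chair II (fluoro equatorial, methoxy equatorial): E = 0.00 kJ/mol.
ΔE = 3.68 − 0.00 = 3.68 kJ/mol; chair II is more stable.

3.68 kJ/mol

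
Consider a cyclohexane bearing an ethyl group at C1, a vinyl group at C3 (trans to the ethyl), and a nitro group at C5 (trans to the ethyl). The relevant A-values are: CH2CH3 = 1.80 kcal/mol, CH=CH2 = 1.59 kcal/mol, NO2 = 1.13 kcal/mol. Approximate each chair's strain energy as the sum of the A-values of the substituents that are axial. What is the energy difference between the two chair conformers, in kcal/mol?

0.92 kcal/mol

Chair I (ethyl axial, vinyl equatorial, nitro equatorial): E = 1.80 kcal/mol.
Chair II (ethyl equatorial, vinyl axial, nitro axial): E = 2.72 kcal/mol.
ΔE = 2.72 − 1.80 = 0.92 kcal/mol; chair I is more stable.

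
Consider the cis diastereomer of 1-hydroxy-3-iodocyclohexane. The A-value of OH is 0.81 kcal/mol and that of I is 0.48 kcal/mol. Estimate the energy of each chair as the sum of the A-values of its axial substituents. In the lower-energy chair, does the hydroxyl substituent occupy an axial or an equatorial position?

C1 and C3 have the same parity, so for the cis isomer the two substituents are e,e in one chair and a,a in the other.
Chair I (hydroxyl axial, iodo axial): E = 1.29 kcal/mol.
Chair II (hydroxyl equatorial, iodo equatorial): E = 0.00 kcal/mol.
Chair II is the more stable (lower-energy) conformer, and in that chair the hydroxyl group is equatorial.

equatorial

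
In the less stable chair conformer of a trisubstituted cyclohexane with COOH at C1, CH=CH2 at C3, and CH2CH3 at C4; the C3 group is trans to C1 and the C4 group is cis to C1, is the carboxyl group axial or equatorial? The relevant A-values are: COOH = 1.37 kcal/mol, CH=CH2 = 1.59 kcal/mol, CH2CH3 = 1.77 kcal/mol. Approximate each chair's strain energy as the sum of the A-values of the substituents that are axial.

equatorial

Chair I (carboxyl axial, vinyl equatorial, ethyl equatorial): E = 1.37 kcal/mol.
Chair II (carboxyl equatorial, vinyl axial, ethyl axial): E = 3.36 kcal/mol.
Chair II is the less stable (higher-energy) conformer, and in that chair the carboxyl group is equatorial.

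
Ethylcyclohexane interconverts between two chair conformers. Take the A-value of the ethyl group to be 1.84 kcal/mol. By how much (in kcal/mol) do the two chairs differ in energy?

1.84 kcal/mol

A monosubstituted cyclohexane has one chair with the ethyl group axial (E = A = 1.84 kcal/mol) and one with it equatorial (E = 0).
ΔE = 1.84 − 0 = 1.84 kcal/mol.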